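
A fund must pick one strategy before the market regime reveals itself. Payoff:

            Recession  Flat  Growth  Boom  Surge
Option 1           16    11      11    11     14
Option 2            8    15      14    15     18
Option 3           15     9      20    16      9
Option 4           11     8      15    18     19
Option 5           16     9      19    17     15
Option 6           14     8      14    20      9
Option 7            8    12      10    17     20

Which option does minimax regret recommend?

Column bests: Recession=16, Flat=15, Growth=20, Boom=20, Surge=20.
Option 1 regrets: 0, 4, 9, 9, 6 → max 9
Option 2 regrets: 8, 0, 6, 5, 2 → max 8
Option 3 regrets: 1, 6, 0, 4, 11 → max 11
Option 4 regrets: 5, 7, 5, 2, 1 → max 7
Option 5 regrets: 0, 6, 1, 3, 5 → max 6
Option 6 regrets: 2, 7, 6, 0, 11 → max 11
Option 7 regrets: 8, 3, 10, 3, 0 → max 10
Smallest max regret = 6 → Option 5.

Option 5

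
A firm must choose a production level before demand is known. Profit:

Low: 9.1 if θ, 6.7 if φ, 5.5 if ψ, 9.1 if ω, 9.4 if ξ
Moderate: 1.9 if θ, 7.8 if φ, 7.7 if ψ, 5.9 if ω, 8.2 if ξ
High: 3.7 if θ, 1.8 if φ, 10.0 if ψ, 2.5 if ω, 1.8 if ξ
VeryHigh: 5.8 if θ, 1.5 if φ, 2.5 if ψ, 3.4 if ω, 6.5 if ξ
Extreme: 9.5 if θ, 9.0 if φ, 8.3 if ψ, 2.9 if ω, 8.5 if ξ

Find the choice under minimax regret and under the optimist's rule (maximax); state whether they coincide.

minimax regret → Low; maximax → High (disagree)

Column bests: θ=9.5, φ=9.0, ψ=10.0, ω=9.1, ξ=9.4.
Low regrets: 0.4, 2.3, 4.5, 0.0, 0.0 → max 4.5
Moderate regrets: 7.6, 1.2, 2.3, 3.2, 1.2 → max 7.6
High regrets: 5.8, 7.2, 0.0, 6.6, 7.6 → max 7.6
VeryHigh regrets: 3.7, 7.5, 7.5, 5.7, 2.9 → max 7.5
Extreme regrets: 0.0, 0.0, 1.7, 6.2, 0.9 → max 6.2
Smallest max regret = 4.5 → Low.
Row maxima: Low=9.4, Moderate=8.2, High=10.0, VeryHigh=6.5, Extreme=9.5
Best best-case = 10.0 → High.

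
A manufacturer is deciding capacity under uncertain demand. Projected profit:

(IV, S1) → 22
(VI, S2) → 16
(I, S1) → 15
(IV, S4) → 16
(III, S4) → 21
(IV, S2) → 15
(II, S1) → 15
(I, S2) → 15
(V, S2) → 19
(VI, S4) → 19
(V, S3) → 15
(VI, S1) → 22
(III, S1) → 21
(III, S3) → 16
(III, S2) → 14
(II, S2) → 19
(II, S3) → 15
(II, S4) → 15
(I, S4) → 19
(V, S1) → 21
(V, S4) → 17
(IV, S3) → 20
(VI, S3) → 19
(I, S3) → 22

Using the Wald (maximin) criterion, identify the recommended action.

Row minima: I=15, II=15, III=14, IV=15, V=15, VI=16
Best worst-case = 16 → VI.

VI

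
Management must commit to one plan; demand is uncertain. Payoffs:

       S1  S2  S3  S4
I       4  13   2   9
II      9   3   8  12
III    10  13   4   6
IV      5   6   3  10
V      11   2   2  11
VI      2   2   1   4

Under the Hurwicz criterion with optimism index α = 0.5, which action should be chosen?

III

I: 0.5·13 + 0.5·2 = 7.5
II: 0.5·12 + 0.5·3 = 7.5
III: 0.5·13 + 0.5·4 = 8.5
IV: 0.5·10 + 0.5·3 = 6.5
V: 0.5·11 + 0.5·2 = 6.5
VI: 0.5·4 + 0.5·1 = 2.5
Highest Hurwicz score = 8.5 → III.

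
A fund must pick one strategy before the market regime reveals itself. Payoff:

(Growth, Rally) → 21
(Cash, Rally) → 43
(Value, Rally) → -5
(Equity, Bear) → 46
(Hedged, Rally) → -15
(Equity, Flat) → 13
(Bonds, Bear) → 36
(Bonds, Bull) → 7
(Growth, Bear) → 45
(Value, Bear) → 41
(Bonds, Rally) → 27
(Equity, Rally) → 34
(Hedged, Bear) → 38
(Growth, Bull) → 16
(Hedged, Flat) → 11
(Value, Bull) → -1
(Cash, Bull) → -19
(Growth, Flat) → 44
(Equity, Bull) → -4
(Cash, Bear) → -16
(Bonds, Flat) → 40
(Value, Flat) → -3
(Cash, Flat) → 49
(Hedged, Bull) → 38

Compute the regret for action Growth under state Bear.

Best payoff under Bear is 46.
Regret = 46 − 45 = 1.

1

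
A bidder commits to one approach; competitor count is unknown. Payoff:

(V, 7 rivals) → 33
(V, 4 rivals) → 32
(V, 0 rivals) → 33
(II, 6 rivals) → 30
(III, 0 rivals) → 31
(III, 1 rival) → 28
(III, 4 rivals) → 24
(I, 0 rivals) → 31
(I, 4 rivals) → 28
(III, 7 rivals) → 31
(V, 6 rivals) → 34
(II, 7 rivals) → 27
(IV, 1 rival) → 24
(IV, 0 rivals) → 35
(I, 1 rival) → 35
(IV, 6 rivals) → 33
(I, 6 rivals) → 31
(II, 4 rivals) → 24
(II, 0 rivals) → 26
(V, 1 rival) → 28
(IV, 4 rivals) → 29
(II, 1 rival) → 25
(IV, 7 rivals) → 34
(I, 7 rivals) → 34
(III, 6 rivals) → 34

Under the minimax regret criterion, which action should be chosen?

Column bests: 0 rivals=35, 1 rival=35, 4 rivals=32, 6 rivals=34, 7 rivals=34.
I regrets: 4, 0, 4, 3, 0 → max 4
II regrets: 9, 10, 8, 4, 7 → max 10
III regrets: 4, 7, 8, 0, 3 → max 8
IV regrets: 0, 11, 3, 1, 0 → max 11
V regrets: 2, 7, 0, 0, 1 → max 7
Smallest max regret = 4 → I.

I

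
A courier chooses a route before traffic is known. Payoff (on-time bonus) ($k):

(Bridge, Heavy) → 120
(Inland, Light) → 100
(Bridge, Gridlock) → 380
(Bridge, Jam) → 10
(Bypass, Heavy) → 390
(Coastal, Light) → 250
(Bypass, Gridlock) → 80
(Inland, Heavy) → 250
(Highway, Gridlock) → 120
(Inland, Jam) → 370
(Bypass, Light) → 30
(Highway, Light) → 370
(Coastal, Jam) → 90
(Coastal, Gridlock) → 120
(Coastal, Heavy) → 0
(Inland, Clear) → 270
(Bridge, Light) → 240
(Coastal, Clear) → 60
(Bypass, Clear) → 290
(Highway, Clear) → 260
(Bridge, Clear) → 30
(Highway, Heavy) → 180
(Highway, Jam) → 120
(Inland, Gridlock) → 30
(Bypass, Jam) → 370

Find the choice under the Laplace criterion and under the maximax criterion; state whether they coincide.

Row averages: Coastal=104, Inland=204, Bypass=232, Bridge=156, Highway=210
Highest average = 232 → Bypass.
Row maxima: Coastal=250, Inland=370, Bypass=390, Bridge=380, Highway=370
Best best-case = 390 → Bypass.

laplace → Bypass; maximax → Bypass (agree)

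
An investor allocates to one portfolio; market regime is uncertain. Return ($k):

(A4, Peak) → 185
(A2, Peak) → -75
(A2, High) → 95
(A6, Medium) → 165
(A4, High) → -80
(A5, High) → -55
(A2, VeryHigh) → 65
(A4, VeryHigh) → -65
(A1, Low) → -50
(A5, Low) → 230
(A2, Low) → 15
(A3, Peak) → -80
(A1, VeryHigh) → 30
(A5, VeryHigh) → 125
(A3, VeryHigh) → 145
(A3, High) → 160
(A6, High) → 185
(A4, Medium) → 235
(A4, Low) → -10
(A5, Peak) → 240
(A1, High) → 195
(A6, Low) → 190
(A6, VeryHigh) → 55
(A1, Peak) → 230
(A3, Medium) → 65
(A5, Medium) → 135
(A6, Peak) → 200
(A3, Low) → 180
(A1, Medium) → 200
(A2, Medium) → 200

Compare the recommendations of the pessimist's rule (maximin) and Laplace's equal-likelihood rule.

Row minima: A1=-50, A2=-75, A3=-80, A4=-80, A5=-55, A6=55
Best worst-case = 55 → A6.
Row averages: A1=121, A2=60, A3=94, A4=53, A5=135, A6=159
Highest average = 159 → A6.

maximin → A6; laplace → A6 (agree)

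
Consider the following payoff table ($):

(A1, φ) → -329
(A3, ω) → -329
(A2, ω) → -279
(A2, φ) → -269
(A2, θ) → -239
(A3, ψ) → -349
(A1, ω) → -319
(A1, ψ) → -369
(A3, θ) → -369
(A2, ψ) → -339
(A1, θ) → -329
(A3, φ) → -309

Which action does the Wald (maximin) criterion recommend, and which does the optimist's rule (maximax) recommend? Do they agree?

maximin → A2; maximax → A2 (agree)

Row minima: A1=-369, A2=-339, A3=-369
Best worst-case = -339 → A2.
Row maxima: A1=-319, A2=-239, A3=-309
Best best-case = -239 → A2.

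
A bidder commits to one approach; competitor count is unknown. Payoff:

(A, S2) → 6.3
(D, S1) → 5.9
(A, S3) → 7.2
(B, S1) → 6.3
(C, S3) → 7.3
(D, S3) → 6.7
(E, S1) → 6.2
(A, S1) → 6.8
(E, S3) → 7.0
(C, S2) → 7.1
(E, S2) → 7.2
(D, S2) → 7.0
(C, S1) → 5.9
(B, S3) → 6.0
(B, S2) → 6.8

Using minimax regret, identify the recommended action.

Column bests: S1=6.8, S2=7.2, S3=7.3.
A regrets: 0.0, 0.9, 0.1 → max 0.9
B regrets: 0.5, 0.4, 1.3 → max 1.3
C regrets: 0.9, 0.1, 0.0 → max 0.9
D regrets: 0.9, 0.2, 0.6 → max 0.9
E regrets: 0.6, 0.0, 0.3 → max 0.6
Smallest max regret = 0.6 → E.

E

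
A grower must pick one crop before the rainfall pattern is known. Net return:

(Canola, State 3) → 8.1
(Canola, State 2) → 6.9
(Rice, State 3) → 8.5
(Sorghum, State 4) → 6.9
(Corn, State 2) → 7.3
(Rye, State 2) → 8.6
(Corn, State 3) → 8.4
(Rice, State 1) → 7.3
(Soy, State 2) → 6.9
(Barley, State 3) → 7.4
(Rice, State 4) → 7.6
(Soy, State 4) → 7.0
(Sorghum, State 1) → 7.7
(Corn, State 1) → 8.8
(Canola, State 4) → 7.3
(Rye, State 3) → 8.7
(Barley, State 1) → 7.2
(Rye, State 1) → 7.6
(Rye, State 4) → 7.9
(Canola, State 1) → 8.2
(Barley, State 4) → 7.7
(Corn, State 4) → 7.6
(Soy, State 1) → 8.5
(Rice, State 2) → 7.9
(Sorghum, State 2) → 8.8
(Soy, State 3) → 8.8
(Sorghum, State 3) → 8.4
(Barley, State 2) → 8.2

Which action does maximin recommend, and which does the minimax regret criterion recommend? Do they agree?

Row minima: Rye=7.6, Canola=6.9, Corn=7.3, Barley=7.2, Rice=7.3, Sorghum=6.9, Soy=6.9
Best worst-case = 7.6 → Rye.
Column bests: State 1=8.8, State 2=8.8, State 3=8.8, State 4=7.9.
Rye regrets: 1.2, 0.2, 0.1, 0.0 → max 1.2
Canola regrets: 0.6, 1.9, 0.7, 0.6 → max 1.9
Corn regrets: 0.0, 1.5, 0.4, 0.3 → max 1.5
Barley regrets: 1.6, 0.6, 1.4, 0.2 → max 1.6
Rice regrets: 1.5, 0.9, 0.3, 0.3 → max 1.5
Sorghum regrets: 1.1, 0.0, 0.4, 1.0 → max 1.1
Soy regrets: 0.3, 1.9, 0.0, 0.9 → max 1.9
Smallest max regret = 1.1 → Sorghum.

maximin → Rye; minimax regret → Sorghum (disagree)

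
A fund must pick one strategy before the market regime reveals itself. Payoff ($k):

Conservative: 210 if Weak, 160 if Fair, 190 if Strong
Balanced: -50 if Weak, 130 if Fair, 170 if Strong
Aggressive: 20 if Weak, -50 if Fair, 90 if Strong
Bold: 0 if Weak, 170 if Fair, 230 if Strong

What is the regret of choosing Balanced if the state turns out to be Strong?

60

Best payoff under Strong is 230.
Regret = 230 − 170 = 60.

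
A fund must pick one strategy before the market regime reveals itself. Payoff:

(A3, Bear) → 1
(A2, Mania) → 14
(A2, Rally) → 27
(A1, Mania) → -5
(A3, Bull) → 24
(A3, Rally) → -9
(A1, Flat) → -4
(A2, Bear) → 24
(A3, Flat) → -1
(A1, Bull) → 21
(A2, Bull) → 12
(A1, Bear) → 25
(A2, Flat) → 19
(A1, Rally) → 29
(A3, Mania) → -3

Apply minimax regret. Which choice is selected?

A2

Column bests: Bear=25, Flat=19, Bull=24, Rally=29, Mania=14.
A1 regrets: 0, 23, 3, 0, 19 → max 23
A2 regrets: 1, 0, 12, 2, 0 → max 12
A3 regrets: 24, 20, 0, 38, 17 → max 38
Smallest max regret = 12 → A2.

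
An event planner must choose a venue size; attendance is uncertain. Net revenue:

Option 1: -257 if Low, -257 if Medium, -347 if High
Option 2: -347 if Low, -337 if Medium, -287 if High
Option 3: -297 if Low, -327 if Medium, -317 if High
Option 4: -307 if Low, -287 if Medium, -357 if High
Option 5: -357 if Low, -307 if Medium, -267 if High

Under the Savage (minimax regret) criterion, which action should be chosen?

Column bests: Low=-257, Medium=-257, High=-267.
Option 1 regrets: 0, 0, 80 → max 80
Option 2 regrets: 90, 80, 20 → max 90
Option 3 regrets: 40, 70, 50 → max 70
Option 4 regrets: 50, 30, 90 → max 90
Option 5 regrets: 100, 50, 0 → max 100
Smallest max regret = 70 → Option 3.

Option 3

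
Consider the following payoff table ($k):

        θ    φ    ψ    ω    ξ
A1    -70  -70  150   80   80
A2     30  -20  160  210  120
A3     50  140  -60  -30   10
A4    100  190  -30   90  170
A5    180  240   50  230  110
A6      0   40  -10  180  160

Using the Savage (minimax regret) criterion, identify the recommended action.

Column bests: θ=180, φ=240, ψ=160, ω=230, ξ=170.
A1 regrets: 250, 310, 10, 150, 90 → max 310
A2 regrets: 150, 260, 0, 20, 50 → max 260
A3 regrets: 130, 100, 220, 260, 160 → max 260
A4 regrets: 80, 50, 190, 140, 0 → max 190
A5 regrets: 0, 0, 110, 0, 60 → max 110
A6 regrets: 180, 200, 170, 50, 10 → max 200
Smallest max regret = 110 → A5.

A5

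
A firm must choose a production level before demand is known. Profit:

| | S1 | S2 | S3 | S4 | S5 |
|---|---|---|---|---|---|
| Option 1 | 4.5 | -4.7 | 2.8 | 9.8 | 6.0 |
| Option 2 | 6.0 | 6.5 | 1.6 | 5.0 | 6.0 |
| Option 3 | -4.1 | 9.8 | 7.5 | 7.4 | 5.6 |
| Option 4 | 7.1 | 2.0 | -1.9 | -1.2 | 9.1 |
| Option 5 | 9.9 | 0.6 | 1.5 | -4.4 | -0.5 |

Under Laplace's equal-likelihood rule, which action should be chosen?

Row averages: Option 1=3.68, Option 2=5.02, Option 3=5.24, Option 4=3.02, Option 5=1.42
Highest average = 5.24 → Option 3.

Option 3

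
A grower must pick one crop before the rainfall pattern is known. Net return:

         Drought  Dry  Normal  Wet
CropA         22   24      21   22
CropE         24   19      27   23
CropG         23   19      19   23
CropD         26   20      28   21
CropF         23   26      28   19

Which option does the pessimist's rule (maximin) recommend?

CropA

Row minima: CropA=21, CropE=19, CropG=19, CropD=20, CropF=19
Best worst-case = 21 → CropA.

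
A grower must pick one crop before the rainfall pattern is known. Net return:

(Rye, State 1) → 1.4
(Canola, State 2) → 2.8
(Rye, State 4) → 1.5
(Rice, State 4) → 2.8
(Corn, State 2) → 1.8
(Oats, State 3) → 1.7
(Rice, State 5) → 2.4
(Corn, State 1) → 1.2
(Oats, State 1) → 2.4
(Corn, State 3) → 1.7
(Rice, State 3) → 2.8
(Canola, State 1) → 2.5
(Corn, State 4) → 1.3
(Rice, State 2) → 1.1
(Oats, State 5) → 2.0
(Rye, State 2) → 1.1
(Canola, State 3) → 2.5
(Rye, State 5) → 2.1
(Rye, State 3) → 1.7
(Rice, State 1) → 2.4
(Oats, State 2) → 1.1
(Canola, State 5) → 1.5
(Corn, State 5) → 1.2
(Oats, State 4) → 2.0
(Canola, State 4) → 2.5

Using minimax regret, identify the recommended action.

Column bests: State 1=2.5, State 2=2.8, State 3=2.8, State 4=2.8, State 5=2.4.
Oats regrets: 0.1, 1.7, 1.1, 0.8, 0.4 → max 1.7
Rye regrets: 1.1, 1.7, 1.1, 1.3, 0.3 → max 1.7
Rice regrets: 0.1, 1.7, 0.0, 0.0, 0.0 → max 1.7
Canola regrets: 0.0, 0.0, 0.3, 0.3, 0.9 → max 0.9
Corn regrets: 1.3, 1.0, 1.1, 1.5, 1.2 → max 1.5
Smallest max regret = 0.9 → Canola.

Canola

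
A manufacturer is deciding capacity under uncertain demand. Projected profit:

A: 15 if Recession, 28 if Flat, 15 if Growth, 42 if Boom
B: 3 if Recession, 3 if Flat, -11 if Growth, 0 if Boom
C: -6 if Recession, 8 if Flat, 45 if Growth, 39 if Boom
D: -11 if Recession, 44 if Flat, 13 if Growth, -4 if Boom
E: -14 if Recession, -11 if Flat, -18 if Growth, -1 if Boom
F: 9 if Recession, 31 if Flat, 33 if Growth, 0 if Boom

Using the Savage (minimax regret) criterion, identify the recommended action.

Column bests: Recession=15, Flat=44, Growth=45, Boom=42.
A regrets: 0, 16, 30, 0 → max 30
B regrets: 12, 41, 56, 42 → max 56
C regrets: 21, 36, 0, 3 → max 36
D regrets: 26, 0, 32, 46 → max 46
E regrets: 29, 55, 63, 43 → max 63
F regrets: 6, 13, 12, 42 → max 42
Smallest max regret = 30 → A.

A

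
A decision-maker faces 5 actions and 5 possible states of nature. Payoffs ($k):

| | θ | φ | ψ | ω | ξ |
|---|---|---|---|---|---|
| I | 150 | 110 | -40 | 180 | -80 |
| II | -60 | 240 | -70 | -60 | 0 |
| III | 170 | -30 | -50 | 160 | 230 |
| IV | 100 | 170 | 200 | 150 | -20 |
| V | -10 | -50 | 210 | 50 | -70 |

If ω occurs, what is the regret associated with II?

Best payoff under ω is 180.
Regret = 180 − (-60) = 240.

240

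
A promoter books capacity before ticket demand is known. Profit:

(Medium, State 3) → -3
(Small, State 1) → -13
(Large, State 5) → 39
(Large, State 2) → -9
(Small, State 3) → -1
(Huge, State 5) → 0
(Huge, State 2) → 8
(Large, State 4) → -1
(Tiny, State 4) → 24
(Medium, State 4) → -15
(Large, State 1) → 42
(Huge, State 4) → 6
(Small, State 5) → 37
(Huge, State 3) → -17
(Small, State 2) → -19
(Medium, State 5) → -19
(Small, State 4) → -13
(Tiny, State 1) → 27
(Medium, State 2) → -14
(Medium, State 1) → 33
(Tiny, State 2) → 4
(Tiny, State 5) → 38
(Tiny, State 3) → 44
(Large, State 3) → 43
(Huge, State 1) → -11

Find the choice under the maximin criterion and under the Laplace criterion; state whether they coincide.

maximin → Tiny; laplace → Tiny (agree)

Row minima: Tiny=4, Small=-19, Medium=-19, Large=-9, Huge=-17
Best worst-case = 4 → Tiny.
Row averages: Tiny=27.4, Small=-1.8, Medium=-3.6, Large=22.8, Huge=-2.8
Highest average = 27.4 → Tiny.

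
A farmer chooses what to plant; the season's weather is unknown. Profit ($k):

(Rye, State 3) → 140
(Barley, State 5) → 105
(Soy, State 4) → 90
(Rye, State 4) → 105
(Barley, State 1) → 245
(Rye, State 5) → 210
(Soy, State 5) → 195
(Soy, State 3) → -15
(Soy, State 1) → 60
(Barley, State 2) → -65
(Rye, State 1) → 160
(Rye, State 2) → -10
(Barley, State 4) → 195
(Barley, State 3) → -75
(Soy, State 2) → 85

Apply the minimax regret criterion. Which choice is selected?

Column bests: State 1=245, State 2=85, State 3=140, State 4=195, State 5=210.
Barley regrets: 0, 150, 215, 0, 105 → max 215
Rye regrets: 85, 95, 0, 90, 0 → max 95
Soy regrets: 185, 0, 155, 105, 15 → max 185
Smallest max regret = 95 → Rye.

Rye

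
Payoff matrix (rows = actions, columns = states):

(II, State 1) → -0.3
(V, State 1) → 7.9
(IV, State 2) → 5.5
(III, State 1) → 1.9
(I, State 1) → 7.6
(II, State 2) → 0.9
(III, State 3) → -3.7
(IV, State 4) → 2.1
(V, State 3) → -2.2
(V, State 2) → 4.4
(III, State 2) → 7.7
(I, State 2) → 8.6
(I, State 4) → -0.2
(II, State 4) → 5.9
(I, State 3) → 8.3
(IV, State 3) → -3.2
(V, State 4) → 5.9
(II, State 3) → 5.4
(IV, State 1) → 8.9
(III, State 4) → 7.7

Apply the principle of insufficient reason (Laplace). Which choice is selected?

I

Row averages: I=6.075, II=2.975, III=3.4, IV=3.325, V=4
Highest average = 6.075 → I.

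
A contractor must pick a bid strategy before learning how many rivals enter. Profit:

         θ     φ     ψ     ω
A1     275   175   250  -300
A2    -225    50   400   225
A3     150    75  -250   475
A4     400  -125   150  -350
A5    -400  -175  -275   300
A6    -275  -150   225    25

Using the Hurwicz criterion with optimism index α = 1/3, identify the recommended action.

A3

A1: 1/3·275 + 2/3·(-300) = -325/3
A2: 1/3·400 + 2/3·(-225) = -50/3
A3: 1/3·475 + 2/3·(-250) = -25/3
A4: 1/3·400 + 2/3·(-350) = -100
A5: 1/3·300 + 2/3·(-400) = -500/3
A6: 1/3·225 + 2/3·(-275) = -325/3
Highest Hurwicz score = -25/3 → A3.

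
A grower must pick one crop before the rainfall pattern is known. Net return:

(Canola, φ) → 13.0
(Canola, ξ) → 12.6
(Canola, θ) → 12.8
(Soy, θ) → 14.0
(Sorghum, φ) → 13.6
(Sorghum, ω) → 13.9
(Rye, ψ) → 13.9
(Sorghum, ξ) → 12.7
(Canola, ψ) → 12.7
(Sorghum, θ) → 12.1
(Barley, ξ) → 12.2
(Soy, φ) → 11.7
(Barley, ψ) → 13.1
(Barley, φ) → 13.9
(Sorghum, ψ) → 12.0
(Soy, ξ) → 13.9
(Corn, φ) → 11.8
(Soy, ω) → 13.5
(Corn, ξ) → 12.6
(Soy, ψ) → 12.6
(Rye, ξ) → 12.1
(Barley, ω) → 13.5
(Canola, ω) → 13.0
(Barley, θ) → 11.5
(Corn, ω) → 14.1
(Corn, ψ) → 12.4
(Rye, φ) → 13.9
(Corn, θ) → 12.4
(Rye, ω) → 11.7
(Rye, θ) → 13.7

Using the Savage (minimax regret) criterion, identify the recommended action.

Canola

Column bests: θ=14.0, φ=13.9, ψ=13.9, ω=14.1, ξ=13.9.
Corn regrets: 1.6, 2.1, 1.5, 0.0, 1.3 → max 2.1
Soy regrets: 0.0, 2.2, 1.3, 0.6, 0.0 → max 2.2
Rye regrets: 0.3, 0.0, 0.0, 2.4, 1.8 → max 2.4
Canola regrets: 1.2, 0.9, 1.2, 1.1, 1.3 → max 1.3
Barley regrets: 2.5, 0.0, 0.8, 0.6, 1.7 → max 2.5
Sorghum regrets: 1.9, 0.3, 1.9, 0.2, 1.2 → max 1.9
Smallest max regret = 1.3 → Canola.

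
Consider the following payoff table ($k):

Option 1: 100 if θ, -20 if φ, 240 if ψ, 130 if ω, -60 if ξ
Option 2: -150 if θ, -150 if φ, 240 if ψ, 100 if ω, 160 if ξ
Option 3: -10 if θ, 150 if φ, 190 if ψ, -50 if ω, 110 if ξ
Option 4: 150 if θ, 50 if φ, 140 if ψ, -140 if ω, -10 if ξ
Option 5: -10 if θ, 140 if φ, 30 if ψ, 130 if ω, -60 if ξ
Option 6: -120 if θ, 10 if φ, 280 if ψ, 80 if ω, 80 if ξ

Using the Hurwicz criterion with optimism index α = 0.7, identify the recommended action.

Option 1: 0.7·240 + 0.3·(-60) = 150
Option 2: 0.7·240 + 0.3·(-150) = 123
Option 3: 0.7·190 + 0.3·(-50) = 118
Option 4: 0.7·150 + 0.3·(-140) = 63
Option 5: 0.7·140 + 0.3·(-60) = 80
Option 6: 0.7·280 + 0.3·(-120) = 160
Highest Hurwicz score = 160 → Option 6.

Option 6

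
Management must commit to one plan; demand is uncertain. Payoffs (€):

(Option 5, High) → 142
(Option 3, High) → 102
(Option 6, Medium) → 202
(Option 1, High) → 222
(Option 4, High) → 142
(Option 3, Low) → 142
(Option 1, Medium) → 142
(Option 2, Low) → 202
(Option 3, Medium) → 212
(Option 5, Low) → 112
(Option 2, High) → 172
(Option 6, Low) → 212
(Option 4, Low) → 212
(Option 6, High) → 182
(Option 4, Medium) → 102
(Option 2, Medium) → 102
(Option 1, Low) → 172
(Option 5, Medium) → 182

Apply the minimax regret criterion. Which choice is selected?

Option 6

Column bests: Low=212, Medium=212, High=222.
Option 1 regrets: 40, 70, 0 → max 70
Option 2 regrets: 10, 110, 50 → max 110
Option 3 regrets: 70, 0, 120 → max 120
Option 4 regrets: 0, 110, 80 → max 110
Option 5 regrets: 100, 30, 80 → max 100
Option 6 regrets: 0, 10, 40 → max 40
Smallest max regret = 40 → Option 6.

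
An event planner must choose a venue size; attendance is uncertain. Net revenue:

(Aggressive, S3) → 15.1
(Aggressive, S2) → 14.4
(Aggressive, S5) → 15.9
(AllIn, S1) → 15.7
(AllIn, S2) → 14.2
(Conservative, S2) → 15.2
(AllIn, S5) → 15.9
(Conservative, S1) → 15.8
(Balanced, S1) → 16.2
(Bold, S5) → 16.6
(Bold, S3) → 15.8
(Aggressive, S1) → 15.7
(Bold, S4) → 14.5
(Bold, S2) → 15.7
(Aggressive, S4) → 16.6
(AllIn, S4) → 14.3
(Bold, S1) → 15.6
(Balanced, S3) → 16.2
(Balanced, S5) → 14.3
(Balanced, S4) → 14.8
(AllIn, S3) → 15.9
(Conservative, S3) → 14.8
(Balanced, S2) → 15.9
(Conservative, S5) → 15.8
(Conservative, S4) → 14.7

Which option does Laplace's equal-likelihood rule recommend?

Bold

Row averages: Conservative=15.26, Balanced=15.48, Aggressive=15.54, Bold=15.64, AllIn=15.2
Highest average = 15.64 → Bold.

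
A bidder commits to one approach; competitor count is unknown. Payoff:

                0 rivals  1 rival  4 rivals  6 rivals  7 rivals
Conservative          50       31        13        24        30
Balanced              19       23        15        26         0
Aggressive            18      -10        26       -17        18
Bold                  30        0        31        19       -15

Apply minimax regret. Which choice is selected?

Conservative

Column bests: 0 rivals=50, 1 rival=31, 4 rivals=31, 6 rivals=26, 7 rivals=30.
Conservative regrets: 0, 0, 18, 2, 0 → max 18
Balanced regrets: 31, 8, 16, 0, 30 → max 31
Aggressive regrets: 32, 41, 5, 43, 12 → max 43
Bold regrets: 20, 31, 0, 7, 45 → max 45
Smallest max regret = 18 → Conservative.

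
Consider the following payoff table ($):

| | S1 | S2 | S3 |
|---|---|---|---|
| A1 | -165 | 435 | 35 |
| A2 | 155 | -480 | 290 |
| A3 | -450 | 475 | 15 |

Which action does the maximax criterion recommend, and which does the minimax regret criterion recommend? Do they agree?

Row maxima: A1=435, A2=290, A3=475
Best best-case = 475 → A3.
Column bests: S1=155, S2=475, S3=290.
A1 regrets: 320, 40, 255 → max 320
A2 regrets: 0, 955, 0 → max 955
A3 regrets: 605, 0, 275 → max 605
Smallest max regret = 320 → A1.

maximax → A3; minimax regret → A1 (disagree)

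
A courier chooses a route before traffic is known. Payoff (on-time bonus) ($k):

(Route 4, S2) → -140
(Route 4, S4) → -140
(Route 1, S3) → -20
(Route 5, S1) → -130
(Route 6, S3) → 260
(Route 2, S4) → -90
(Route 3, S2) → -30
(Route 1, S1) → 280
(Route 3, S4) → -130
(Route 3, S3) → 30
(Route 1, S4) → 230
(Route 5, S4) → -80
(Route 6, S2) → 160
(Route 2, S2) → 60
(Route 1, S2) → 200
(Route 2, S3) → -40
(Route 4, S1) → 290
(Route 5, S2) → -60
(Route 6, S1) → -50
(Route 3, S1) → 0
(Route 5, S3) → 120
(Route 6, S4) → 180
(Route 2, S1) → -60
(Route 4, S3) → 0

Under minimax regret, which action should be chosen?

Column bests: S1=290, S2=200, S3=260, S4=230.
Route 1 regrets: 10, 0, 280, 0 → max 280
Route 2 regrets: 350, 140, 300, 320 → max 350
Route 3 regrets: 290, 230, 230, 360 → max 360
Route 4 regrets: 0, 340, 260, 370 → max 370
Route 5 regrets: 420, 260, 140, 310 → max 420
Route 6 regrets: 340, 40, 0, 50 → max 340
Smallest max regret = 280 → Route 1.

Route 1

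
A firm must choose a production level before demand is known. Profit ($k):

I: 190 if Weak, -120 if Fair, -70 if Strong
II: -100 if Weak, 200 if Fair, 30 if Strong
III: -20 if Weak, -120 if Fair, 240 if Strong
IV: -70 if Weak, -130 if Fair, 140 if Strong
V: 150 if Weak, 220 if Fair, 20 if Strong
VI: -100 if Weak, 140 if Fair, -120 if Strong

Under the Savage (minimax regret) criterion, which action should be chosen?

V

Column bests: Weak=190, Fair=220, Strong=240.
I regrets: 0, 340, 310 → max 340
II regrets: 290, 20, 210 → max 290
III regrets: 210, 340, 0 → max 340
IV regrets: 260, 350, 100 → max 350
V regrets: 40, 0, 220 → max 220
VI regrets: 290, 80, 360 → max 360
Smallest max regret = 220 → V.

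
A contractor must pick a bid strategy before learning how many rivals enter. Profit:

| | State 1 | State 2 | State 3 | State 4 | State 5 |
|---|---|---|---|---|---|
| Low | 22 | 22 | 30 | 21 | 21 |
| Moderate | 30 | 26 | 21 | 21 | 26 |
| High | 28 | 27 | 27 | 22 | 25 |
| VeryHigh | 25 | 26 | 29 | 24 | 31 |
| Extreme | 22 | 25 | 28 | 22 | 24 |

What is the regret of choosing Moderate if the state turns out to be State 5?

5

Best payoff under State 5 is 31.
Regret = 31 − 26 = 5.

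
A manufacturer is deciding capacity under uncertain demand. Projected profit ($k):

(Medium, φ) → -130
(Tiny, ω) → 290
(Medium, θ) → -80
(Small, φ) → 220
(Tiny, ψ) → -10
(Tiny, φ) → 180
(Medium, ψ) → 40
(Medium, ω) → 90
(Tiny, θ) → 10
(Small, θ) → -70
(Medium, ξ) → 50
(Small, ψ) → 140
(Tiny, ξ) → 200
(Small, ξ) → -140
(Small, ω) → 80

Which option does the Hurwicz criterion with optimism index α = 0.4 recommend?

Tiny

Tiny: 0.4·290 + 0.6·(-10) = 110
Small: 0.4·220 + 0.6·(-140) = 4
Medium: 0.4·90 + 0.6·(-130) = -42
Highest Hurwicz score = 110 → Tiny.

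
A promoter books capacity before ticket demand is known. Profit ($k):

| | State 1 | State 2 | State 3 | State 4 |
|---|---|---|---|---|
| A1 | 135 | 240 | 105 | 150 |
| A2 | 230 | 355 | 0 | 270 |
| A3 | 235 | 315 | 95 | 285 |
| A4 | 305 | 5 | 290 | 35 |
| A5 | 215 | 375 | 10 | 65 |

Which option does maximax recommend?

Row maxima: A1=240, A2=355, A3=315, A4=305, A5=375
Best best-case = 375 → A5.

A5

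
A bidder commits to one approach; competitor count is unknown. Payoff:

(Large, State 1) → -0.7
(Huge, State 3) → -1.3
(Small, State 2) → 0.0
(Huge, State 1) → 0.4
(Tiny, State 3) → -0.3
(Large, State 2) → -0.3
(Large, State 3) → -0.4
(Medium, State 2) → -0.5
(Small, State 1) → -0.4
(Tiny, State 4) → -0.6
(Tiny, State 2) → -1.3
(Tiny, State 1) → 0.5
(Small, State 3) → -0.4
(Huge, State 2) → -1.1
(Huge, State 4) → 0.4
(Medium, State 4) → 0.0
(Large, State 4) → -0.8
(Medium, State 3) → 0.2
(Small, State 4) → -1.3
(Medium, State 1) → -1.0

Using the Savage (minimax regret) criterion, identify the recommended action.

Column bests: State 1=0.5, State 2=0.0, State 3=0.2, State 4=0.4.
Tiny regrets: 0.0, 1.3, 0.5, 1.0 → max 1.3
Small regrets: 0.9, 0.0, 0.6, 1.7 → max 1.7
Medium regrets: 1.5, 0.5, 0.0, 0.4 → max 1.5
Large regrets: 1.2, 0.3, 0.6, 1.2 → max 1.2
Huge regrets: 0.1, 1.1, 1.5, 0.0 → max 1.5
Smallest max regret = 1.2 → Large.

Large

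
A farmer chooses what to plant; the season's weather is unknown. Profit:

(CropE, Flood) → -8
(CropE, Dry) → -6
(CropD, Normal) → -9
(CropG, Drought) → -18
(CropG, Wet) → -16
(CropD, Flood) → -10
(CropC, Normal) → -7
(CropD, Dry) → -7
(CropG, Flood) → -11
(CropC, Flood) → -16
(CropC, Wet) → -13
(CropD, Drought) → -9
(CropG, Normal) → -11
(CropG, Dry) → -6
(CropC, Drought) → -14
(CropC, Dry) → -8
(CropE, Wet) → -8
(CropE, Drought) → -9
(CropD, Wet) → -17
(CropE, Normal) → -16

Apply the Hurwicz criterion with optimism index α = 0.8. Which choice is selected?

CropD: 0.8·(-7) + 0.2·(-17) = -9
CropE: 0.8·(-6) + 0.2·(-16) = -8
CropC: 0.8·(-7) + 0.2·(-16) = -8.8
CropG: 0.8·(-6) + 0.2·(-18) = -8.4
Highest Hurwicz score = -8 → CropE.

CropE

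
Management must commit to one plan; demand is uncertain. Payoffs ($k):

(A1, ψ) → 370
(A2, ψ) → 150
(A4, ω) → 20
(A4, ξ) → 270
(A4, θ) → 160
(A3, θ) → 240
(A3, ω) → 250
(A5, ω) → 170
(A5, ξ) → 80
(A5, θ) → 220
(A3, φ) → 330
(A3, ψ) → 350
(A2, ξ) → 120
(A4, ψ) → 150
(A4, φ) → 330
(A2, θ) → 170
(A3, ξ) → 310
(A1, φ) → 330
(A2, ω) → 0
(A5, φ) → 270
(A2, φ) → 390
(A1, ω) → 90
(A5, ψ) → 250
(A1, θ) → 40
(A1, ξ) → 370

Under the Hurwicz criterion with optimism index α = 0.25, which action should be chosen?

A3

A1: 0.25·370 + 0.75·40 = 122.5
A2: 0.25·390 + 0.75·0 = 97.5
A3: 0.25·350 + 0.75·240 = 267.5
A4: 0.25·330 + 0.75·20 = 97.5
A5: 0.25·270 + 0.75·80 = 127.5
Highest Hurwicz score = 267.5 → A3.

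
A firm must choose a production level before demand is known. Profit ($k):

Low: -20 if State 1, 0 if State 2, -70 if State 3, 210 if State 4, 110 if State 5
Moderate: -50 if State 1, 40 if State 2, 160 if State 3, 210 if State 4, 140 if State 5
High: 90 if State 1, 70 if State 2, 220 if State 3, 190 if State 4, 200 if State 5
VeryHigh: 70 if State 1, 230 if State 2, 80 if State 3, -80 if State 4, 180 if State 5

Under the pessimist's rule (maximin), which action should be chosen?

Row minima: Low=-70, Moderate=-50, High=70, VeryHigh=-80
Best worst-case = 70 → High.

High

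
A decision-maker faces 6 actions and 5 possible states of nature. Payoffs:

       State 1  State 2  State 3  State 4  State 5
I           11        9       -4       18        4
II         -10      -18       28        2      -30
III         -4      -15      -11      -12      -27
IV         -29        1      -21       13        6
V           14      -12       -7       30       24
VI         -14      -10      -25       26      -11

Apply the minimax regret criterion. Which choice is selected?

Column bests: State 1=14, State 2=9, State 3=28, State 4=30, State 5=24.
I regrets: 3, 0, 32, 12, 20 → max 32
II regrets: 24, 27, 0, 28, 54 → max 54
III regrets: 18, 24, 39, 42, 51 → max 51
IV regrets: 43, 8, 49, 17, 18 → max 49
V regrets: 0, 21, 35, 0, 0 → max 35
VI regrets: 28, 19, 53, 4, 35 → max 53
Smallest max regret = 32 → I.

I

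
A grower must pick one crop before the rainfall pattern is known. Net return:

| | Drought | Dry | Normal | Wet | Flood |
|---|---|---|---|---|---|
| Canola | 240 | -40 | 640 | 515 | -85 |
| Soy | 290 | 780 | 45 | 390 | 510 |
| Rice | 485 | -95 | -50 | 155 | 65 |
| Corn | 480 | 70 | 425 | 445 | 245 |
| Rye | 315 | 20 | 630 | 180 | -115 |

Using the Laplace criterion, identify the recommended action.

Soy

Row averages: Canola=254, Soy=403, Rice=112, Corn=333, Rye=206
Highest average = 403 → Soy.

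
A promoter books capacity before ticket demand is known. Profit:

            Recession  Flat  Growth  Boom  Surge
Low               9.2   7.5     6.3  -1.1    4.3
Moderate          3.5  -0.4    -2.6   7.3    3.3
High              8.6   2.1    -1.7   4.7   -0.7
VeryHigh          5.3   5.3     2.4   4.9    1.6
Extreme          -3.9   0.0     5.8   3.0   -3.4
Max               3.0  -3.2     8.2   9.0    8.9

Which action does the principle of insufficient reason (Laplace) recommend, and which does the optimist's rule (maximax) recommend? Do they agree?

laplace → Low; maximax → Low (agree)

Row averages: Low=5.24, Moderate=2.22, High=2.6, VeryHigh=3.9, Extreme=0.3, Max=5.18
Highest average = 5.24 → Low.
Row maxima: Low=9.2, Moderate=7.3, High=8.6, VeryHigh=5.3, Extreme=5.8, Max=9.0
Best best-case = 9.2 → Low.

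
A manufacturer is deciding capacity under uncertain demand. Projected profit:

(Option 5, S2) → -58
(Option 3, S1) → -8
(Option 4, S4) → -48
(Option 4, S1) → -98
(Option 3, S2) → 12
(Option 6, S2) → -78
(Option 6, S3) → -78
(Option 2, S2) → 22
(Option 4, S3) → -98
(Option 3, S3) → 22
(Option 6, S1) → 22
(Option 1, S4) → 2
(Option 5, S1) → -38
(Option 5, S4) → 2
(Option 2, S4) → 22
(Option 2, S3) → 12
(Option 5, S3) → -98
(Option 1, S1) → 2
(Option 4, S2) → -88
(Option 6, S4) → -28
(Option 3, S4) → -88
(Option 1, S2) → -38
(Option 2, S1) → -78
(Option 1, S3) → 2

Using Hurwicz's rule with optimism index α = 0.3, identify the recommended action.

Option 1

Option 1: 0.3·2 + 0.7·(-38) = -26
Option 2: 0.3·22 + 0.7·(-78) = -48
Option 3: 0.3·22 + 0.7·(-88) = -55
Option 4: 0.3·(-48) + 0.7·(-98) = -83
Option 5: 0.3·2 + 0.7·(-98) = -68
Option 6: 0.3·22 + 0.7·(-78) = -48
Highest Hurwicz score = -26 → Option 1.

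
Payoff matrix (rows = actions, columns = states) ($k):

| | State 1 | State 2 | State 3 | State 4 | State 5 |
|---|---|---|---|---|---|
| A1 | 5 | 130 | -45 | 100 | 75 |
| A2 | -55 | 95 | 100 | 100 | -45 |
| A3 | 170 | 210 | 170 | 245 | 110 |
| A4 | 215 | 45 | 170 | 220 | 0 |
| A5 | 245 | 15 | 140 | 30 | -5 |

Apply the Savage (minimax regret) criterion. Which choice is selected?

A3

Column bests: State 1=245, State 2=210, State 3=170, State 4=245, State 5=110.
A1 regrets: 240, 80, 215, 145, 35 → max 240
A2 regrets: 300, 115, 70, 145, 155 → max 300
A3 regrets: 75, 0, 0, 0, 0 → max 75
A4 regrets: 30, 165, 0, 25, 110 → max 165
A5 regrets: 0, 195, 30, 215, 115 → max 215
Smallest max regret = 75 → A3.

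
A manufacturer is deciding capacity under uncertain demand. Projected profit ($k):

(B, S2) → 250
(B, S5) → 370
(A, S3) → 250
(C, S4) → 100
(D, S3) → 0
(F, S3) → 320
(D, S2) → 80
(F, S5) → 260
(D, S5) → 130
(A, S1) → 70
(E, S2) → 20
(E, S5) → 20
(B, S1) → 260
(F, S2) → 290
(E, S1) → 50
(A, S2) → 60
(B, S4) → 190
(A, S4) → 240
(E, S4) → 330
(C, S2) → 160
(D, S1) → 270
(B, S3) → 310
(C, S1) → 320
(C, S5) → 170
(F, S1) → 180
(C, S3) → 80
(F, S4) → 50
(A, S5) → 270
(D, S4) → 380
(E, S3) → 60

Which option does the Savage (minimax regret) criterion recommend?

B

Column bests: S1=320, S2=290, S3=320, S4=380, S5=370.
A regrets: 250, 230, 70, 140, 100 → max 250
B regrets: 60, 40, 10, 190, 0 → max 190
C regrets: 0, 130, 240, 280, 200 → max 280
D regrets: 50, 210, 320, 0, 240 → max 320
E regrets: 270, 270, 260, 50, 350 → max 350
F regrets: 140, 0, 0, 330, 110 → max 330
Smallest max regret = 190 → B.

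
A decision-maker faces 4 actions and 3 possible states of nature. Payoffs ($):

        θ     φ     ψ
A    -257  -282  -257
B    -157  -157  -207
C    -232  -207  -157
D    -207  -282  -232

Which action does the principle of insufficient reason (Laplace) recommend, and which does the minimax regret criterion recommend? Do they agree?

Row averages: A=-796/3, B=-521/3, C=-596/3, D=-721/3
Highest average = -521/3 → B.
Column bests: θ=-157, φ=-157, ψ=-157.
A regrets: 100, 125, 100 → max 125
B regrets: 0, 0, 50 → max 50
C regrets: 75, 50, 0 → max 75
D regrets: 50, 125, 75 → max 125
Smallest max regret = 50 → B.

laplace → B; minimax regret → B (agree)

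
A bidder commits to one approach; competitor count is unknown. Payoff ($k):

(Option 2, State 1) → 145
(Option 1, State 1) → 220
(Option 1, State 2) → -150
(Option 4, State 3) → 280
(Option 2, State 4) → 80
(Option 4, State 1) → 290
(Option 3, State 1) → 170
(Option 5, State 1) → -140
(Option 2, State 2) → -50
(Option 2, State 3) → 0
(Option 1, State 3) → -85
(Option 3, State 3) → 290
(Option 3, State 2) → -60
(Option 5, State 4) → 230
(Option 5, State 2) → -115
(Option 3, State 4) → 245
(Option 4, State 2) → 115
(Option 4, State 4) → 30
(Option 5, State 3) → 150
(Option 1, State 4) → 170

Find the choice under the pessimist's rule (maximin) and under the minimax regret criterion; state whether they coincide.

maximin → Option 4; minimax regret → Option 3 (disagree)

Row minima: Option 1=-150, Option 2=-50, Option 3=-60, Option 4=30, Option 5=-140
Best worst-case = 30 → Option 4.
Column bests: State 1=290, State 2=115, State 3=290, State 4=245.
Option 1 regrets: 70, 265, 375, 75 → max 375
Option 2 regrets: 145, 165, 290, 165 → max 290
Option 3 regrets: 120, 175, 0, 0 → max 175
Option 4 regrets: 0, 0, 10, 215 → max 215
Option 5 regrets: 430, 230, 140, 15 → max 430
Smallest max regret = 175 → Option 3.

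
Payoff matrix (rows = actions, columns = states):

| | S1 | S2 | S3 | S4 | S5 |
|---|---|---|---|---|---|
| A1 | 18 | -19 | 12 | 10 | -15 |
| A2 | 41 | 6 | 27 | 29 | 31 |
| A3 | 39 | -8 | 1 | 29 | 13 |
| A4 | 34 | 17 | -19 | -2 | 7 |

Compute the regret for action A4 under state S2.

Best payoff under S2 is 17.
Regret = 17 − 17 = 0.

0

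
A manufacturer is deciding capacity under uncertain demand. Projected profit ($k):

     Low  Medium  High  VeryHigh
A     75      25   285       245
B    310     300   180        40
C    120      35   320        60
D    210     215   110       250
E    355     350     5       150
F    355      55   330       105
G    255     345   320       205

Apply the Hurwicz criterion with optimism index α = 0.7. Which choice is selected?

A: 0.7·285 + 0.3·25 = 207
B: 0.7·310 + 0.3·40 = 229
C: 0.7·320 + 0.3·35 = 234.5
D: 0.7·250 + 0.3·110 = 208
E: 0.7·355 + 0.3·5 = 250
F: 0.7·355 + 0.3·55 = 265
G: 0.7·345 + 0.3·205 = 303
Highest Hurwicz score = 303 → G.

G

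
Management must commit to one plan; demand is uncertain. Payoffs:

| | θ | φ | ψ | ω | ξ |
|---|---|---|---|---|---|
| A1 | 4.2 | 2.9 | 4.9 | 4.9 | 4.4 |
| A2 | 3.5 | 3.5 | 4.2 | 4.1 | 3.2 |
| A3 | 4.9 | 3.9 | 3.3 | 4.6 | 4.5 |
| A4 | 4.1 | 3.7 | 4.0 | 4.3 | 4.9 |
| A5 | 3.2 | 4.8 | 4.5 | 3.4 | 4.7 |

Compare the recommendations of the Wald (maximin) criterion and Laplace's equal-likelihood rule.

maximin → A4; laplace → A1 (disagree)

Row minima: A1=2.9, A2=3.2, A3=3.3, A4=3.7, A5=3.2
Best worst-case = 3.7 → A4.
Row averages: A1=4.26, A2=3.7, A3=4.24, A4=4.2, A5=4.12
Highest average = 4.26 → A1.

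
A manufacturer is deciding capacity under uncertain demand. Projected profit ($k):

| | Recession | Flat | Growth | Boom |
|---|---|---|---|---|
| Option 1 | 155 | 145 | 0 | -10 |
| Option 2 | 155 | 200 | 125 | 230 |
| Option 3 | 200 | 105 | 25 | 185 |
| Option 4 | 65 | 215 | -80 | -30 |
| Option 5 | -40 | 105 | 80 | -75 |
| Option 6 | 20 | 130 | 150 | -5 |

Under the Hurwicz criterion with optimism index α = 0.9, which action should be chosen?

Option 2

Option 1: 0.9·155 + 0.1·(-10) = 138.5
Option 2: 0.9·230 + 0.1·125 = 219.5
Option 3: 0.9·200 + 0.1·25 = 182.5
Option 4: 0.9·215 + 0.1·(-80) = 185.5
Option 5: 0.9·105 + 0.1·(-75) = 87
Option 6: 0.9·150 + 0.1·(-5) = 134.5
Highest Hurwicz score = 219.5 → Option 2.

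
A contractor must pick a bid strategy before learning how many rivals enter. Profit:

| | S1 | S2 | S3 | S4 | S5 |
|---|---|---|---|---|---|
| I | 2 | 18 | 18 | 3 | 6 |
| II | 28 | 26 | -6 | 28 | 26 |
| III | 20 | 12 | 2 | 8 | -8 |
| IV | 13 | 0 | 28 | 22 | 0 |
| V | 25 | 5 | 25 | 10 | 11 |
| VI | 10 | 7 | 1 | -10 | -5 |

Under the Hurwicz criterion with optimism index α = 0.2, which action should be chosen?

I: 0.2·18 + 0.8·2 = 5.2
II: 0.2·28 + 0.8·(-6) = 0.8
III: 0.2·20 + 0.8·(-8) = -2.4
IV: 0.2·28 + 0.8·0 = 5.6
V: 0.2·25 + 0.8·5 = 9
VI: 0.2·10 + 0.8·(-10) = -6
Highest Hurwicz score = 9 → V.

V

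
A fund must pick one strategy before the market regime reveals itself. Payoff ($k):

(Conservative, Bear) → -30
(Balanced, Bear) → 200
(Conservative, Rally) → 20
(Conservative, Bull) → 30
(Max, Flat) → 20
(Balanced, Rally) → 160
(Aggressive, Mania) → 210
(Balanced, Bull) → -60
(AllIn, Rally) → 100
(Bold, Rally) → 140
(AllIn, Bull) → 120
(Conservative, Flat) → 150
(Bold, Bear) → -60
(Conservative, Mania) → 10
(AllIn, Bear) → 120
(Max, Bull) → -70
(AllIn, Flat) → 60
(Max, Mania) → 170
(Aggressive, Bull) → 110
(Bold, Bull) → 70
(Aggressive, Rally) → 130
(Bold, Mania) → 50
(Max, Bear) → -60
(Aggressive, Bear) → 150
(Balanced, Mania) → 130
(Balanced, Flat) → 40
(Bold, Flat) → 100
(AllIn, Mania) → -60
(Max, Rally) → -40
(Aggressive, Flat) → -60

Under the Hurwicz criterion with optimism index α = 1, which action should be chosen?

Aggressive

Conservative: 1·150 + 0·(-30) = 150
Balanced: 1·200 + 0·(-60) = 200
Aggressive: 1·210 + 0·(-60) = 210
Bold: 1·140 + 0·(-60) = 140
AllIn: 1·120 + 0·(-60) = 120
Max: 1·170 + 0·(-70) = 170
Highest Hurwicz score = 210 → Aggressive.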